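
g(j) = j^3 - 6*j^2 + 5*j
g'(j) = 3*j^2 - 12*j + 5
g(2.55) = -9.68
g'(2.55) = -6.09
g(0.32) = 1.02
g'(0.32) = 1.47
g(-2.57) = -69.45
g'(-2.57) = 55.65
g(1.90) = -5.30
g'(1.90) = -6.97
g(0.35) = 1.06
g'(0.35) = 1.17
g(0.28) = 0.95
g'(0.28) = 1.88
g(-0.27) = -1.81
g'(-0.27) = 8.46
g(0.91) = 0.33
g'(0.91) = -3.44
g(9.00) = 288.00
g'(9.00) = 140.00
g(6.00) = 30.00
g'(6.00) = 41.00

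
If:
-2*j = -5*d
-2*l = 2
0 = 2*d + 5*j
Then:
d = 0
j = 0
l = -1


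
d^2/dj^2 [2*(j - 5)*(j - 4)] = 4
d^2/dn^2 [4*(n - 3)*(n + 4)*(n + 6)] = 24*n + 56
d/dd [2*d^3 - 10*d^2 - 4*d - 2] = 6*d^2 - 20*d - 4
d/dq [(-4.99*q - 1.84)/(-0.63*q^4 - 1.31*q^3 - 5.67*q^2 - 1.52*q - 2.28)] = (-9.4311*q^4 - 17.7106*q^3 - 35.5245*q^2 - 20.8656*q + 8.5804)/(0.3969*q^8 + 1.6506*q^7 + 8.8603*q^6 + 16.7706*q^5 + 39.0041*q^4 + 23.2104*q^3 + 28.1656*q^2 + 6.9312*q + 5.1984)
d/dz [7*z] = 7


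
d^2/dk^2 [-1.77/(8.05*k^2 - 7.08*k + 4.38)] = (229.40085*k^2 - 201.75876*k - 1.77*(16.1*k - 7.08)*(32.2*k - 14.16) + 124.81686)/(8.05*k^2 - 7.08*k + 4.38)^3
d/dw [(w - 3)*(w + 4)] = 2*w + 1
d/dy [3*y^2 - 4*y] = 6*y - 4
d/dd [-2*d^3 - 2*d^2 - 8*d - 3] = -6*d^2 - 4*d - 8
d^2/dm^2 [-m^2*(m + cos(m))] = m^2*cos(m) + 4*m*sin(m) - 6*m - 2*cos(m)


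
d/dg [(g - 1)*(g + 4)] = 2*g + 3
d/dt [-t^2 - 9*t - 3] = -2*t - 9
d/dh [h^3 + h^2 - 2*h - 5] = 3*h^2 + 2*h - 2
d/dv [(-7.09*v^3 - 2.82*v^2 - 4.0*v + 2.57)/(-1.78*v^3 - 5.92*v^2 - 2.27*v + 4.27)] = (36.9532*v^4 + 17.9486*v^3 - 94.3777*v^2 + 6.346*v - 11.2461)/(3.1684*v^6 + 21.0752*v^5 + 43.1276*v^4 + 11.6756*v^3 - 45.4039*v^2 - 19.3858*v + 18.2329)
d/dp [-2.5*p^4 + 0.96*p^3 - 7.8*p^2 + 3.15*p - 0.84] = -10.0*p^3 + 2.88*p^2 - 15.6*p + 3.15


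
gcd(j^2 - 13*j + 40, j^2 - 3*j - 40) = j - 8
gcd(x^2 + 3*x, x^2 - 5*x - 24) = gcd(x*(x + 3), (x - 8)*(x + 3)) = x + 3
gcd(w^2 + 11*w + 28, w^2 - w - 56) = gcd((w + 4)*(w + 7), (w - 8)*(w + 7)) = w + 7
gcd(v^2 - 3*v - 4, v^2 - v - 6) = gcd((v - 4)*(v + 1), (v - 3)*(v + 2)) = 1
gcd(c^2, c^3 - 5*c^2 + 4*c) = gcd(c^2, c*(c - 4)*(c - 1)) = c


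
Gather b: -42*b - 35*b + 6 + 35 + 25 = 66 - 77*b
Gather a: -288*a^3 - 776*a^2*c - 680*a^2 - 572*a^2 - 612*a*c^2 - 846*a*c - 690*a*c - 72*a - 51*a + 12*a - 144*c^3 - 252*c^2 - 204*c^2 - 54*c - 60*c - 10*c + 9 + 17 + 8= -288*a^3 + a^2*(-776*c - 1252) + a*(-612*c^2 - 1536*c - 111) - 144*c^3 - 456*c^2 - 124*c + 34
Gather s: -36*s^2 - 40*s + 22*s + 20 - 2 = -36*s^2 - 18*s + 18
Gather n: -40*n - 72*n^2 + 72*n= -72*n^2 + 32*n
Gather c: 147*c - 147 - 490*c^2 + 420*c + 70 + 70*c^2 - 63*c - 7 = -420*c^2 + 504*c - 84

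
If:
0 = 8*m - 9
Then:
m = 9/8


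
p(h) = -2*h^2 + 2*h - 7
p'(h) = 2 - 4*h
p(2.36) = -13.42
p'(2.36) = -7.44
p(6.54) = -79.46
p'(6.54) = -24.16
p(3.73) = -27.37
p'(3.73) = -12.92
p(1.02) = -7.04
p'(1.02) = -2.08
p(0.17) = -6.72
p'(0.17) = 1.32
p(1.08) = -7.17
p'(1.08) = -2.32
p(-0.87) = -10.25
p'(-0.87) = 5.48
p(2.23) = -12.49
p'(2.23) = -6.92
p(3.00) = -19.00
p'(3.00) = -10.00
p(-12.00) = -319.00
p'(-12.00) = 50.00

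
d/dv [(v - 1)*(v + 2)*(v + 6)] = 3*v^2 + 14*v + 4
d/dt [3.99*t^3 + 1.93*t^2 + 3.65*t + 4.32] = 11.97*t^2 + 3.86*t + 3.65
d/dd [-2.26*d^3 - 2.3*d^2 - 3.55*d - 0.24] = -6.78*d^2 - 4.6*d - 3.55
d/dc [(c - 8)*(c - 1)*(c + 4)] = 3*c^2 - 10*c - 28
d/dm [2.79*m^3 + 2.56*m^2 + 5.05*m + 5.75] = 8.37*m^2 + 5.12*m + 5.05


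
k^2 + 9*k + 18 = (k + 3)*(k + 6)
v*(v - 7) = v^2 - 7*v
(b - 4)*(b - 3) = b^2 - 7*b + 12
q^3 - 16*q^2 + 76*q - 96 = (q - 8)*(q - 6)*(q - 2)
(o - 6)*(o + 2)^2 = o^3 - 2*o^2 - 20*o - 24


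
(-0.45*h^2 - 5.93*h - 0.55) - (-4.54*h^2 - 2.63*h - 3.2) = 4.09*h^2 - 3.3*h + 2.65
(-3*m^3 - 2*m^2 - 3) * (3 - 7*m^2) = 21*m^5 + 14*m^4 - 9*m^3 + 15*m^2 - 9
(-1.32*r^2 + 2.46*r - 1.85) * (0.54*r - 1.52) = -0.7128*r^3 + 3.3348*r^2 - 4.7382*r + 2.812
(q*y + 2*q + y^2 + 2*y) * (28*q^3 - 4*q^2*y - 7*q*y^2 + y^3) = 28*q^4*y + 56*q^4 + 24*q^3*y^2 + 48*q^3*y - 11*q^2*y^3 - 22*q^2*y^2 - 6*q*y^4 - 12*q*y^3 + y^5 + 2*y^4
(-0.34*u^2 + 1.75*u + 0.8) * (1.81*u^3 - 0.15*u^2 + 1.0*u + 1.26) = -0.6154*u^5 + 3.2185*u^4 + 0.8455*u^3 + 1.2016*u^2 + 3.005*u + 1.008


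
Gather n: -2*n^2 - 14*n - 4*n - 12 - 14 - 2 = -2*n^2 - 18*n - 28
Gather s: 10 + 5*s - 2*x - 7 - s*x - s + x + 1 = s*(4 - x) - x + 4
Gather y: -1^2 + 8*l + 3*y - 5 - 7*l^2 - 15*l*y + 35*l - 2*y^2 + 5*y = -7*l^2 + 43*l - 2*y^2 + y*(8 - 15*l) - 6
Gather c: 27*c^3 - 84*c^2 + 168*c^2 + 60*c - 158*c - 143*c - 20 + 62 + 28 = 27*c^3 + 84*c^2 - 241*c + 70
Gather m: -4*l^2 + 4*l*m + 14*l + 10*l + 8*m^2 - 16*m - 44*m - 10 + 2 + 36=-4*l^2 + 24*l + 8*m^2 + m*(4*l - 60) + 28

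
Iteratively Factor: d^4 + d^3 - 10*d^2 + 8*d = (d - 1)*(d^3 + 2*d^2 - 8*d) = (d - 1)*(d + 4)*(d^2 - 2*d) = (d - 2)*(d - 1)*(d + 4)*(d)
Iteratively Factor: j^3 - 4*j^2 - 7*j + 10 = (j - 5)*(j^2 + j - 2) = (j - 5)*(j + 2)*(j - 1)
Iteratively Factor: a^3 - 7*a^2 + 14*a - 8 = (a - 1)*(a^2 - 6*a + 8) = (a - 4)*(a - 1)*(a - 2)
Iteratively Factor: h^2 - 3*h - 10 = (h - 5)*(h + 2)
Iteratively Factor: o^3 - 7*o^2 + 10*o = (o - 5)*(o^2 - 2*o) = (o - 5)*(o - 2)*(o)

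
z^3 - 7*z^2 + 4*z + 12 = (z - 6)*(z - 2)*(z + 1)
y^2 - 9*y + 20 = (y - 5)*(y - 4)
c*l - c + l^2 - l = (c + l)*(l - 1)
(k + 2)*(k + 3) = k^2 + 5*k + 6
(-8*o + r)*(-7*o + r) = 56*o^2 - 15*o*r + r^2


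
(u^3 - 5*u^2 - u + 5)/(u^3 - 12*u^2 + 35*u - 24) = (u^2 - 4*u - 5)/(u^2 - 11*u + 24)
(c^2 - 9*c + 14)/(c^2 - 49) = (c - 2)/(c + 7)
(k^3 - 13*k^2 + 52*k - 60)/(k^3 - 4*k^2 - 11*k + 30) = (k - 6)/(k + 3)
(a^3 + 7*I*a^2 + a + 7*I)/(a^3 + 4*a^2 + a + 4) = (a + 7*I)/(a + 4)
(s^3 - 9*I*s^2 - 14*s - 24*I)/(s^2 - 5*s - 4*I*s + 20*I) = (s^2 - 5*I*s + 6)/(s - 5)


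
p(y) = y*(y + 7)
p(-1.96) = -9.88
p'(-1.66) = 3.68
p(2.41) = 22.68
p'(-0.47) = 6.06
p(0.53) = 3.99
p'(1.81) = 10.62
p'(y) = 2*y + 7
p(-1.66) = -8.86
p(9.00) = 144.00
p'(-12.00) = -17.00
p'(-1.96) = 3.08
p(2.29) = 21.27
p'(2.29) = 11.58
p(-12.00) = 60.00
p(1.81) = 15.95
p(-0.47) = -3.07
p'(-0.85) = 5.30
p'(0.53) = 8.06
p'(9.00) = 25.00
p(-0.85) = -5.23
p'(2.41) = 11.82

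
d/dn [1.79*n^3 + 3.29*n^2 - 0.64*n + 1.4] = 5.37*n^2 + 6.58*n - 0.64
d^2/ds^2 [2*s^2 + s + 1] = 4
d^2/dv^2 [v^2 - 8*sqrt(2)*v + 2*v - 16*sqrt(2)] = 2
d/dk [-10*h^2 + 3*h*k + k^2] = 3*h + 2*k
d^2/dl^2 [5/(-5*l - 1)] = -250/(5*l + 1)^3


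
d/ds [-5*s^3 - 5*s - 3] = -15*s^2 - 5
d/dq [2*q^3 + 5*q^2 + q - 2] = 6*q^2 + 10*q + 1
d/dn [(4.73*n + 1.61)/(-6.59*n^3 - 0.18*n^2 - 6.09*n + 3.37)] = (62.3414*n^3 + 32.6811*n^2 + 0.579599999999999*n + 25.745)/(43.4281*n^6 + 2.3724*n^5 + 80.2986*n^4 - 42.2242*n^3 + 35.8749*n^2 - 41.0466*n + 11.3569)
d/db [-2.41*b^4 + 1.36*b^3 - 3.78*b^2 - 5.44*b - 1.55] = -9.64*b^3 + 4.08*b^2 - 7.56*b - 5.44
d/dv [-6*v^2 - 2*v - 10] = -12*v - 2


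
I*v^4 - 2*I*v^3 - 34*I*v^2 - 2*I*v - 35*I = (v - 7)*(v + 5)*(v + I)*(I*v + 1)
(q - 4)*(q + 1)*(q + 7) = q^3 + 4*q^2 - 25*q - 28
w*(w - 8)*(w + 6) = w^3 - 2*w^2 - 48*w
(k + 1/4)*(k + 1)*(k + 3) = k^3 + 17*k^2/4 + 4*k + 3/4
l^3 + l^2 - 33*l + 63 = (l - 3)^2*(l + 7)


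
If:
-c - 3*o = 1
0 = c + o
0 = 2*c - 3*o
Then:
No Solution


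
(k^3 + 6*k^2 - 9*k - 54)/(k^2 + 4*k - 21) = (k^2 + 9*k + 18)/(k + 7)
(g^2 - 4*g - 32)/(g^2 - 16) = (g - 8)/(g - 4)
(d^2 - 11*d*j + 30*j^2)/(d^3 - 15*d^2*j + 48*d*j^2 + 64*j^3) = (d^2 - 11*d*j + 30*j^2)/(d^3 - 15*d^2*j + 48*d*j^2 + 64*j^3)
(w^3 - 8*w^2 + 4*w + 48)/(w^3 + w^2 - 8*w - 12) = (w^2 - 10*w + 24)/(w^2 - w - 6)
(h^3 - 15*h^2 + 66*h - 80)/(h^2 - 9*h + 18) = (h^3 - 15*h^2 + 66*h - 80)/(h^2 - 9*h + 18)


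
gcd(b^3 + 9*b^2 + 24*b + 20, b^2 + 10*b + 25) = b + 5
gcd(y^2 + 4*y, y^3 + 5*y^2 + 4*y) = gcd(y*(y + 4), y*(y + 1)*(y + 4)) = y^2 + 4*y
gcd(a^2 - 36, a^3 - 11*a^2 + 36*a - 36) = a - 6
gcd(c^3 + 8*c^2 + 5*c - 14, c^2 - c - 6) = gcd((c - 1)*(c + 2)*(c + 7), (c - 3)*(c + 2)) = c + 2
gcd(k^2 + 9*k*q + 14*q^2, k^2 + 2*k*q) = k + 2*q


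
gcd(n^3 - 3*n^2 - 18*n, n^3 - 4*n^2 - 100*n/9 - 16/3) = n - 6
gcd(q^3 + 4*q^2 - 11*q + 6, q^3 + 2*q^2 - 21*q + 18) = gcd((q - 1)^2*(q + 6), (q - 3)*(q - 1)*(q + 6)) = q^2 + 5*q - 6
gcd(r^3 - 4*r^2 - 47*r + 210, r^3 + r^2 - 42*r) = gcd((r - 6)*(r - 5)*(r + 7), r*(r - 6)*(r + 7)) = r^2 + r - 42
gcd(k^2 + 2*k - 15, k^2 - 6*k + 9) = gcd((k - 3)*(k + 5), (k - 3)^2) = k - 3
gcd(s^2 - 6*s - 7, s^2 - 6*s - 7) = s^2 - 6*s - 7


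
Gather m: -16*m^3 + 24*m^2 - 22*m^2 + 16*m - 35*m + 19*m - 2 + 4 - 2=-16*m^3 + 2*m^2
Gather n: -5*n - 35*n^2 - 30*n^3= -30*n^3 - 35*n^2 - 5*n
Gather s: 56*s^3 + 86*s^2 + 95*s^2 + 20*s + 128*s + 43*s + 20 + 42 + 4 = 56*s^3 + 181*s^2 + 191*s + 66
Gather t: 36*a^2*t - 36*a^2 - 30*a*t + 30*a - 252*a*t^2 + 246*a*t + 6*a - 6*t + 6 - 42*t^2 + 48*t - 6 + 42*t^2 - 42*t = -36*a^2 - 252*a*t^2 + 36*a + t*(36*a^2 + 216*a)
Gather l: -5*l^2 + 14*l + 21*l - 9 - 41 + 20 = -5*l^2 + 35*l - 30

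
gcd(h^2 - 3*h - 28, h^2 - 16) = h + 4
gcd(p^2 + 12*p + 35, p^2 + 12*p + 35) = p^2 + 12*p + 35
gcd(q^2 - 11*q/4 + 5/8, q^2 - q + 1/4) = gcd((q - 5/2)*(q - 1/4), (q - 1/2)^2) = 1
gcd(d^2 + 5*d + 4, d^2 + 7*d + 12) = d + 4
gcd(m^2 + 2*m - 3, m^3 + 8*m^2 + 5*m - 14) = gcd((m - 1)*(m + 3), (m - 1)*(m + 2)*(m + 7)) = m - 1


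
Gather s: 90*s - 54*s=36*s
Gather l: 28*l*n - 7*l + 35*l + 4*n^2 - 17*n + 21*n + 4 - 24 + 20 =l*(28*n + 28) + 4*n^2 + 4*n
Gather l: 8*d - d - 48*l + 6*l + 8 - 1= 7*d - 42*l + 7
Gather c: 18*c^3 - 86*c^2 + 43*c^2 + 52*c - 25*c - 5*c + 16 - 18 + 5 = 18*c^3 - 43*c^2 + 22*c + 3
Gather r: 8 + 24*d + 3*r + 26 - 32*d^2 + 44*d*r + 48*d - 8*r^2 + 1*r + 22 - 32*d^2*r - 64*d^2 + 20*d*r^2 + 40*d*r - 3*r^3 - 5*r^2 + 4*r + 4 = -96*d^2 + 72*d - 3*r^3 + r^2*(20*d - 13) + r*(-32*d^2 + 84*d + 8) + 60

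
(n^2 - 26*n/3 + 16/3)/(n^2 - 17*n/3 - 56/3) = (3*n - 2)/(3*n + 7)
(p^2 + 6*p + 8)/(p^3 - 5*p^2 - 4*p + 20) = (p + 4)/(p^2 - 7*p + 10)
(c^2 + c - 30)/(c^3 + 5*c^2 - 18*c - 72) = (c - 5)/(c^2 - c - 12)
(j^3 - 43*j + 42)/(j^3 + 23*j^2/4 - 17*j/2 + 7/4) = 4*(j - 6)/(4*j - 1)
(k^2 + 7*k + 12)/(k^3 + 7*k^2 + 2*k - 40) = (k + 3)/(k^2 + 3*k - 10)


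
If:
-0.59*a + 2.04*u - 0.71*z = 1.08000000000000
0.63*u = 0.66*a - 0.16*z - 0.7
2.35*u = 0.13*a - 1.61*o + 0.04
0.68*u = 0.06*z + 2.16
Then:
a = 5.44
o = -4.70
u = 3.54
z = 4.13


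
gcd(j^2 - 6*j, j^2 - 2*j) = j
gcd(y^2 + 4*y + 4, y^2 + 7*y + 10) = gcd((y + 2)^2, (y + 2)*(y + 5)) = y + 2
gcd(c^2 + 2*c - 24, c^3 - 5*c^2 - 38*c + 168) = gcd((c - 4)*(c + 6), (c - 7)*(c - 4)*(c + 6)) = c^2 + 2*c - 24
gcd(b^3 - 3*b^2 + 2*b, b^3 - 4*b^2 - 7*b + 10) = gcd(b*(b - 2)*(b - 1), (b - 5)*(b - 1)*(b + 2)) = b - 1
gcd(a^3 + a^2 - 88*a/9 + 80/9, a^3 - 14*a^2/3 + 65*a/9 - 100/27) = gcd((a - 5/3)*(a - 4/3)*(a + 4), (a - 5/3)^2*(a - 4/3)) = a^2 - 3*a + 20/9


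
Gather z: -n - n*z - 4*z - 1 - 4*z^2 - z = -n - 4*z^2 + z*(-n - 5) - 1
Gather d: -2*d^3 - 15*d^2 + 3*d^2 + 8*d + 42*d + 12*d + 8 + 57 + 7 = -2*d^3 - 12*d^2 + 62*d + 72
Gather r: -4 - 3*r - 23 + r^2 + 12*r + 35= r^2 + 9*r + 8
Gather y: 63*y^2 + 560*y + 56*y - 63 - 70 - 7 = 63*y^2 + 616*y - 140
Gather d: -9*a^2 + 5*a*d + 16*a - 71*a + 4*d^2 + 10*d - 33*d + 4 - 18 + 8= -9*a^2 - 55*a + 4*d^2 + d*(5*a - 23) - 6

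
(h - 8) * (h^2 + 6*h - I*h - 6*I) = h^3 - 2*h^2 - I*h^2 - 48*h + 2*I*h + 48*I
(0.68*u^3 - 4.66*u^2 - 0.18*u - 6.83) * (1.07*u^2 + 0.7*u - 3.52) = 0.7276*u^5 - 4.5102*u^4 - 5.8482*u^3 + 8.9691*u^2 - 4.1474*u + 24.0416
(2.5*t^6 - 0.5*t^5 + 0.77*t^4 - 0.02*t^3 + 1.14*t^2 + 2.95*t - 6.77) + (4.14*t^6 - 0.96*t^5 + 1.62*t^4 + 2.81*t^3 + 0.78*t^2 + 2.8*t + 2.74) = 6.64*t^6 - 1.46*t^5 + 2.39*t^4 + 2.79*t^3 + 1.92*t^2 + 5.75*t - 4.03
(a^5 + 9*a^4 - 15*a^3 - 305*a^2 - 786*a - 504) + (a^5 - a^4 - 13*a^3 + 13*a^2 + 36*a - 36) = 2*a^5 + 8*a^4 - 28*a^3 - 292*a^2 - 750*a - 540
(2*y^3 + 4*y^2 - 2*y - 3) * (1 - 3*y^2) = -6*y^5 - 12*y^4 + 8*y^3 + 13*y^2 - 2*y - 3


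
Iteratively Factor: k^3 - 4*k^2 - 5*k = (k - 5)*(k^2 + k) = k*(k - 5)*(k + 1)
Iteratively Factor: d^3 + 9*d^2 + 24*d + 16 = (d + 4)*(d^2 + 5*d + 4) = (d + 4)^2*(d + 1)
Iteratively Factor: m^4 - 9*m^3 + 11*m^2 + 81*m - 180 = (m - 4)*(m^3 - 5*m^2 - 9*m + 45) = (m - 4)*(m + 3)*(m^2 - 8*m + 15) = (m - 4)*(m - 3)*(m + 3)*(m - 5)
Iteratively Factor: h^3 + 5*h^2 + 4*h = (h + 4)*(h^2 + h) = (h + 1)*(h + 4)*(h)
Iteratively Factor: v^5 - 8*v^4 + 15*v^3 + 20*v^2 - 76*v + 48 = (v + 2)*(v^4 - 10*v^3 + 35*v^2 - 50*v + 24) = (v - 1)*(v + 2)*(v^3 - 9*v^2 + 26*v - 24) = (v - 3)*(v - 1)*(v + 2)*(v^2 - 6*v + 8) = (v - 3)*(v - 2)*(v - 1)*(v + 2)*(v - 4)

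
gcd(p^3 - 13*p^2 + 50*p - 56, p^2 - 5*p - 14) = p - 7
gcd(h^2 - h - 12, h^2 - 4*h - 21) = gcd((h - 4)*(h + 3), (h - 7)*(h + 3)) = h + 3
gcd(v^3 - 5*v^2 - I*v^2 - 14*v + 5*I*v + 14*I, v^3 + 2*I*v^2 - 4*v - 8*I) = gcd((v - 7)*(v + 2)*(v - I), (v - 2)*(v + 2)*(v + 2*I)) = v + 2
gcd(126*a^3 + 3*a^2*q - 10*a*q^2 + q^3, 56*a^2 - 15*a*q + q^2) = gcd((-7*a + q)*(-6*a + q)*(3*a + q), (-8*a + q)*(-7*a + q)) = -7*a + q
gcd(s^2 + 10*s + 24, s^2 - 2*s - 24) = s + 4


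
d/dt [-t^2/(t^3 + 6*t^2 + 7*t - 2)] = t*(t^3 - 7*t + 4)/(t^6 + 12*t^5 + 50*t^4 + 80*t^3 + 25*t^2 - 28*t + 4)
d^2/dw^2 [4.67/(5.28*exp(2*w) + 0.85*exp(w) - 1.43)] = (4.67*(10.56*exp(w) + 0.85)*(21.12*exp(w) + 1.7)*exp(w) - (98.6304*exp(w) + 3.9695)*(5.28*exp(2*w) + 0.85*exp(w) - 1.43))*exp(w)/(5.28*exp(2*w) + 0.85*exp(w) - 1.43)^3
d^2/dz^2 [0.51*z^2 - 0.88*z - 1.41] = 1.02000000000000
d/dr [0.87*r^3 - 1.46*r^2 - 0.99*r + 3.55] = 2.61*r^2 - 2.92*r - 0.99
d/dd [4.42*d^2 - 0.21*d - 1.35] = 8.84*d - 0.21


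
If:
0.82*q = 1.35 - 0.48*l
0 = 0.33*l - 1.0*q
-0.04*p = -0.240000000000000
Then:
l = 1.80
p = 6.00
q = 0.59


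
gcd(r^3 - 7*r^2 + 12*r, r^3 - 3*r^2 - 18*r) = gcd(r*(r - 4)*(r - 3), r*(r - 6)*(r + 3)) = r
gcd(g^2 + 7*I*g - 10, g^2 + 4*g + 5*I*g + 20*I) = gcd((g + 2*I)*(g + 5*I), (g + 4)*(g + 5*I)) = g + 5*I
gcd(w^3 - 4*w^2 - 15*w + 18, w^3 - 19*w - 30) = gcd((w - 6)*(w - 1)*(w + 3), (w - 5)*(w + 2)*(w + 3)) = w + 3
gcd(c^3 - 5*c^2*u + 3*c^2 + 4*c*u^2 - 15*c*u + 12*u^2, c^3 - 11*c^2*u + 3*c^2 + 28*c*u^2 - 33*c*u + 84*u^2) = -c^2 + 4*c*u - 3*c + 12*u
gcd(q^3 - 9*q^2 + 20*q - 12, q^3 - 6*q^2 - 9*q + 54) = q - 6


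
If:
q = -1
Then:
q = -1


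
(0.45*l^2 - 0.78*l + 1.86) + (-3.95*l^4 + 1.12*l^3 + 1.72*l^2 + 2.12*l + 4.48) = -3.95*l^4 + 1.12*l^3 + 2.17*l^2 + 1.34*l + 6.34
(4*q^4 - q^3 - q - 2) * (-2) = -8*q^4 + 2*q^3 + 2*q + 4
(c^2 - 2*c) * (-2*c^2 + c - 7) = -2*c^4 + 5*c^3 - 9*c^2 + 14*c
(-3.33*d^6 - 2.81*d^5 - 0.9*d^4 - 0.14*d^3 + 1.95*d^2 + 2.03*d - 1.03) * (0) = 0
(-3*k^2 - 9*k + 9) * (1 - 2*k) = 6*k^3 + 15*k^2 - 27*k + 9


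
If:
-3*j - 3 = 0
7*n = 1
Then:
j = -1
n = 1/7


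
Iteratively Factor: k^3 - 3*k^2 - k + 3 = (k - 1)*(k^2 - 2*k - 3) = (k - 1)*(k + 1)*(k - 3)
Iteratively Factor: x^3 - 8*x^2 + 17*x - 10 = (x - 5)*(x^2 - 3*x + 2) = (x - 5)*(x - 1)*(x - 2)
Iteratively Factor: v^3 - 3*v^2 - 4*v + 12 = (v - 2)*(v^2 - v - 6) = (v - 3)*(v - 2)*(v + 2)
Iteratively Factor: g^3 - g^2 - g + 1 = (g - 1)*(g^2 - 1) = (g - 1)^2*(g + 1)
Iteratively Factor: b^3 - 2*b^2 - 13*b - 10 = (b + 1)*(b^2 - 3*b - 10) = (b + 1)*(b + 2)*(b - 5)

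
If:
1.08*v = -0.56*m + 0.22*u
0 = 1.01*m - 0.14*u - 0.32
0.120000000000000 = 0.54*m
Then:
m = 0.22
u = -0.68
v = -0.25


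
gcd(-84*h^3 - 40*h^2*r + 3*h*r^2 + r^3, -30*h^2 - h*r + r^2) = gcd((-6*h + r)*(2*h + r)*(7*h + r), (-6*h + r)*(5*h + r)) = -6*h + r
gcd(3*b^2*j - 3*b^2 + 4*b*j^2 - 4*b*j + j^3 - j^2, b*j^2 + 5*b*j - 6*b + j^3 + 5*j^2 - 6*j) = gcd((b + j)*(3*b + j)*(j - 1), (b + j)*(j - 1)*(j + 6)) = b*j - b + j^2 - j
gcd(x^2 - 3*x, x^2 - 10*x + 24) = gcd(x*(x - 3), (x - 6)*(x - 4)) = 1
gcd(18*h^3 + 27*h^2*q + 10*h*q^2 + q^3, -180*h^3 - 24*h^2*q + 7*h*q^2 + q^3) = 6*h + q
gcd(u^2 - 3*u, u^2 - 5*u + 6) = u - 3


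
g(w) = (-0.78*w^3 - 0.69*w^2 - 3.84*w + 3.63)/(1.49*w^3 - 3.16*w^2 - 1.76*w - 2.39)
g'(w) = (-4.47*w^2 + 6.32*w + 1.76)*(-0.78*w^3 - 0.69*w^2 - 3.84*w + 3.63)/(1.49*w^3 - 3.16*w^2 - 1.76*w - 2.39)^2 + (-2.34*w^2 - 1.38*w - 3.84)/(1.49*w^3 - 3.16*w^2 - 1.76*w - 2.39)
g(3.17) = -5.21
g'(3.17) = 11.46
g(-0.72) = -1.91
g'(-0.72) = -1.71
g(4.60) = -1.54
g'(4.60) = 0.57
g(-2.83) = -0.47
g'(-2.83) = -0.10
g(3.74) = -2.47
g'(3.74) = 2.02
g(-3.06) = -0.45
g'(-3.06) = -0.08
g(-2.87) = -0.47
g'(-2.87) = -0.10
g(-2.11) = -0.60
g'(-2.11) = -0.28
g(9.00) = -0.81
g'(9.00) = 0.05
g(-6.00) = -0.40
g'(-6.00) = 0.00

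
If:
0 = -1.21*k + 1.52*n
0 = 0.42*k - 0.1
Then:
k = 0.24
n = 0.19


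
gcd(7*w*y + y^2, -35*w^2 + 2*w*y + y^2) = 7*w + y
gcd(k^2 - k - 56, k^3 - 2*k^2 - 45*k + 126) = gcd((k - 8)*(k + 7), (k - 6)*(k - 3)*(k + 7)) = k + 7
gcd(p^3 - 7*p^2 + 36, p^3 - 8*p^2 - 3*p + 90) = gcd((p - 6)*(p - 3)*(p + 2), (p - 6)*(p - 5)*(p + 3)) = p - 6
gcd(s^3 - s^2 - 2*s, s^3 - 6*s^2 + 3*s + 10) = s^2 - s - 2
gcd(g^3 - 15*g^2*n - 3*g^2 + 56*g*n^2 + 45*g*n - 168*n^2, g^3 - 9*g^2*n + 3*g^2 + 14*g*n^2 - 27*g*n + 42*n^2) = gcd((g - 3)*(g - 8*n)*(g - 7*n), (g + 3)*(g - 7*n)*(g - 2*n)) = g - 7*n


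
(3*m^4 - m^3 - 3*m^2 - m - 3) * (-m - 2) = -3*m^5 - 5*m^4 + 5*m^3 + 7*m^2 + 5*m + 6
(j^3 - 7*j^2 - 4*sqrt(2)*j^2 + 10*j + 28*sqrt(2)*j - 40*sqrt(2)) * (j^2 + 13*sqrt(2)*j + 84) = j^5 - 7*j^4 + 9*sqrt(2)*j^4 - 63*sqrt(2)*j^3 - 10*j^3 - 246*sqrt(2)*j^2 + 140*j^2 - 200*j + 2352*sqrt(2)*j - 3360*sqrt(2)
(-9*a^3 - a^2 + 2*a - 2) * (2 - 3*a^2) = 27*a^5 + 3*a^4 - 24*a^3 + 4*a^2 + 4*a - 4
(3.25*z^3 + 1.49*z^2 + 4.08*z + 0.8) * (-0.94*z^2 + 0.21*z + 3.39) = -3.055*z^5 - 0.7181*z^4 + 7.4952*z^3 + 5.1559*z^2 + 13.9992*z + 2.712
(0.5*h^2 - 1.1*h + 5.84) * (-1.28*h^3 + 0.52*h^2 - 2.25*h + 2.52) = -0.64*h^5 + 1.668*h^4 - 9.1722*h^3 + 6.7718*h^2 - 15.912*h + 14.7168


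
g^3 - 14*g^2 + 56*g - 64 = (g - 8)*(g - 4)*(g - 2)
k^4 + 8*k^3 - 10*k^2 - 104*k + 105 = (k - 3)*(k - 1)*(k + 5)*(k + 7)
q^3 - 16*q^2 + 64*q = q*(q - 8)^2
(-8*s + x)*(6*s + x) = -48*s^2 - 2*s*x + x^2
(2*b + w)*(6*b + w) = 12*b^2 + 8*b*w + w^2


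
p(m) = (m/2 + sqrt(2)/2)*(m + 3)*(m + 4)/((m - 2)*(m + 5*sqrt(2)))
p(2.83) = 10.28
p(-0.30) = -0.36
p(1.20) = -4.31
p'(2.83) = -7.74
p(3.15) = 8.54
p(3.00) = 9.20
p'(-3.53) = 0.00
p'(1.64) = -43.11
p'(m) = -(m/2 + sqrt(2)/2)*(m + 3)*(m + 4)/((m - 2)*(m + 5*sqrt(2))^2) + (m/2 + sqrt(2)/2)*(m + 3)/((m - 2)*(m + 5*sqrt(2))) + (m/2 + sqrt(2)/2)*(m + 4)/((m - 2)*(m + 5*sqrt(2))) - (m/2 + sqrt(2)/2)*(m + 3)*(m + 4)/((m - 2)^2*(m + 5*sqrt(2))) + (m + 3)*(m + 4)/(2*(m - 2)*(m + 5*sqrt(2))) = (-(m - 2)*(m + 3)*(m + 4)*(m + sqrt(2)) + (m - 2)*(m + 5*sqrt(2))*((m + 3)*(m + 4) + (m + 3)*(m + sqrt(2)) + (m + 4)*(m + sqrt(2))) - (m + 3)*(m + 4)*(m + sqrt(2))*(m + 5*sqrt(2)))/(2*(m - 2)^2*(m + 5*sqrt(2))^2)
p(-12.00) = -5.52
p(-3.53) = -0.01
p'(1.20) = -8.38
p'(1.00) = -5.21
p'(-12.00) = 0.31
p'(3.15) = -3.81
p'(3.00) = -5.18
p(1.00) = -2.99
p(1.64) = -12.74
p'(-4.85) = -0.41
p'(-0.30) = -0.65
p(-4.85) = 0.18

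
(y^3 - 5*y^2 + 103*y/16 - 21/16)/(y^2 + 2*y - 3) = (16*y^3 - 80*y^2 + 103*y - 21)/(16*(y^2 + 2*y - 3))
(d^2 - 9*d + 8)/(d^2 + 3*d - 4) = (d - 8)/(d + 4)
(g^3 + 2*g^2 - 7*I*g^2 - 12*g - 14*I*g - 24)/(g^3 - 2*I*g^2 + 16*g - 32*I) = (g^2 + g*(2 - 3*I) - 6*I)/(g^2 + 2*I*g + 8)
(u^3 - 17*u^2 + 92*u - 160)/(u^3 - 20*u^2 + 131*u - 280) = (u - 4)/(u - 7)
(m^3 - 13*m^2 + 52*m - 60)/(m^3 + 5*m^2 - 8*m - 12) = (m^2 - 11*m + 30)/(m^2 + 7*m + 6)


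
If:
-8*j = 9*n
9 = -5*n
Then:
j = 81/40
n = -9/5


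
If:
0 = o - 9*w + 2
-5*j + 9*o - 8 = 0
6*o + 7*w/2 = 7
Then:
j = 88/575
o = 112/115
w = 38/115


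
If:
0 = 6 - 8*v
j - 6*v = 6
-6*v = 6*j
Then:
No Solution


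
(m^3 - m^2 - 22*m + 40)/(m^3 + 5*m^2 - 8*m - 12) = (m^2 + m - 20)/(m^2 + 7*m + 6)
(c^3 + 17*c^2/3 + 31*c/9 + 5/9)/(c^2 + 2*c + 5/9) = (3*c^2 + 16*c + 5)/(3*c + 5)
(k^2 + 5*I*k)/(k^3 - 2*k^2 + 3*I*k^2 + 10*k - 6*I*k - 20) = k/(k^2 - 2*k*(1 + I) + 4*I)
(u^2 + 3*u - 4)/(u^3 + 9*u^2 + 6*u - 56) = (u - 1)/(u^2 + 5*u - 14)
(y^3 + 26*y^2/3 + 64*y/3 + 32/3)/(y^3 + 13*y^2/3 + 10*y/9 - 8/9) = 3*(y + 4)/(3*y - 1)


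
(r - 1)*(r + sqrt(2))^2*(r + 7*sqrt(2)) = r^4 - r^3 + 9*sqrt(2)*r^3 - 9*sqrt(2)*r^2 + 30*r^2 - 30*r + 14*sqrt(2)*r - 14*sqrt(2)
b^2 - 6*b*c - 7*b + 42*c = (b - 7)*(b - 6*c)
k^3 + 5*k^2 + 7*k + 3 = (k + 1)^2*(k + 3)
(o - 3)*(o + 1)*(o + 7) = o^3 + 5*o^2 - 17*o - 21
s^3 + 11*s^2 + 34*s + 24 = (s + 1)*(s + 4)*(s + 6)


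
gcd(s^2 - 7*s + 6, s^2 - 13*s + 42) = s - 6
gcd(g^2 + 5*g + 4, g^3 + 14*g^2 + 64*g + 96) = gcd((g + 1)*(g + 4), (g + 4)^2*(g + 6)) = g + 4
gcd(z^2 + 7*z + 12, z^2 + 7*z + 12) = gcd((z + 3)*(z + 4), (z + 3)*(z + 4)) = z^2 + 7*z + 12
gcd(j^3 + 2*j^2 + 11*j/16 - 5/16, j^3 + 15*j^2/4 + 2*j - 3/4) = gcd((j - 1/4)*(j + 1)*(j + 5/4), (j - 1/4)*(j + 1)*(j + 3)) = j^2 + 3*j/4 - 1/4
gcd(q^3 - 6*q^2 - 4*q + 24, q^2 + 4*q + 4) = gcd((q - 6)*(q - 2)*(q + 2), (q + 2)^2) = q + 2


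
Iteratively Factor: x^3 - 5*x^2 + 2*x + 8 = (x - 4)*(x^2 - x - 2) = (x - 4)*(x + 1)*(x - 2)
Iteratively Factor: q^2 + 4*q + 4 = (q + 2)*(q + 2)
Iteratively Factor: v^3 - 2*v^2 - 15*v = (v)*(v^2 - 2*v - 15) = v*(v - 5)*(v + 3)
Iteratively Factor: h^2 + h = (h)*(h + 1)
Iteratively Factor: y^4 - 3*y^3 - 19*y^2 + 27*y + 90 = (y + 3)*(y^3 - 6*y^2 - y + 30) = (y + 2)*(y + 3)*(y^2 - 8*y + 15) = (y - 3)*(y + 2)*(y + 3)*(y - 5)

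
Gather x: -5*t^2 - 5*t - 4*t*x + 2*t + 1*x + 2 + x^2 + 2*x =-5*t^2 - 3*t + x^2 + x*(3 - 4*t) + 2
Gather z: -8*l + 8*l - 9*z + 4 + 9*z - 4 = 0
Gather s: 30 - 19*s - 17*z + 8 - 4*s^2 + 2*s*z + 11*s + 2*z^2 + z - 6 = -4*s^2 + s*(2*z - 8) + 2*z^2 - 16*z + 32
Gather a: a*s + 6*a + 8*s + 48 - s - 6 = a*(s + 6) + 7*s + 42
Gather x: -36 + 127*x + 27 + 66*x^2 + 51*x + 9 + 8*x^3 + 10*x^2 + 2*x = 8*x^3 + 76*x^2 + 180*x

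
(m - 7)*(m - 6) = m^2 - 13*m + 42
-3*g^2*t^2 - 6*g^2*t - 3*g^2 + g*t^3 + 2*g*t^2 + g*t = (-3*g + t)*(t + 1)*(g*t + g)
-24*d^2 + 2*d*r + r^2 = (-4*d + r)*(6*d + r)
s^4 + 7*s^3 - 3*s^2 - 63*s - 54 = (s - 3)*(s + 1)*(s + 3)*(s + 6)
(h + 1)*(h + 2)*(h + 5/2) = h^3 + 11*h^2/2 + 19*h/2 + 5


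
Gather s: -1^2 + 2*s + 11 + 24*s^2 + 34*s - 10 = 24*s^2 + 36*s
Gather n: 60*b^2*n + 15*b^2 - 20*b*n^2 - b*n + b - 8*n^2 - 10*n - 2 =15*b^2 + b + n^2*(-20*b - 8) + n*(60*b^2 - b - 10) - 2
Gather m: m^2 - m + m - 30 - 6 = m^2 - 36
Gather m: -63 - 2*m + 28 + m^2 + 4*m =m^2 + 2*m - 35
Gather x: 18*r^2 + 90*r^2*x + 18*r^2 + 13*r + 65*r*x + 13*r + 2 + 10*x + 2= 36*r^2 + 26*r + x*(90*r^2 + 65*r + 10) + 4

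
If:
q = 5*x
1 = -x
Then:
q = -5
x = -1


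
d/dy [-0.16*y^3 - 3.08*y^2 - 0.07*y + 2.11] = -0.48*y^2 - 6.16*y - 0.07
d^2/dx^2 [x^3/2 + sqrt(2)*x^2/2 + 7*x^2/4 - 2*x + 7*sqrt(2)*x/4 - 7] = 3*x + sqrt(2) + 7/2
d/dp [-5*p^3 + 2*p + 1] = 2 - 15*p^2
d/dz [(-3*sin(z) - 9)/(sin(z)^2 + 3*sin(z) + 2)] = 3*(sin(z)^2 + 6*sin(z) + 7)*cos(z)/(sin(z)^2 + 3*sin(z) + 2)^2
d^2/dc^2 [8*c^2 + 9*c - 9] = 16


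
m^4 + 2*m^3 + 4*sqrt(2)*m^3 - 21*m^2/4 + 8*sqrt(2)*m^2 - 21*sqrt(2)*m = m*(m - 3/2)*(m + 7/2)*(m + 4*sqrt(2))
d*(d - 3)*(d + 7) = d^3 + 4*d^2 - 21*d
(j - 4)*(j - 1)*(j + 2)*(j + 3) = j^4 - 15*j^2 - 10*j + 24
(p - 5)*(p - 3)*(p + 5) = p^3 - 3*p^2 - 25*p + 75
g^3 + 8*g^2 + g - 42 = (g - 2)*(g + 3)*(g + 7)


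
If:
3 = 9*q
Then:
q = 1/3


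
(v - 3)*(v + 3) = v^2 - 9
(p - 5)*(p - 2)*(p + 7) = p^3 - 39*p + 70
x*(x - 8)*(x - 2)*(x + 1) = x^4 - 9*x^3 + 6*x^2 + 16*x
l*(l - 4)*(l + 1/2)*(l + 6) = l^4 + 5*l^3/2 - 23*l^2 - 12*l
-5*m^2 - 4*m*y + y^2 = (-5*m + y)*(m + y)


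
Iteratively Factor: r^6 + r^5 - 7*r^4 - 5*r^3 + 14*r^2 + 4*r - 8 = (r - 2)*(r^5 + 3*r^4 - r^3 - 7*r^2 + 4) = (r - 2)*(r - 1)*(r^4 + 4*r^3 + 3*r^2 - 4*r - 4) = (r - 2)*(r - 1)*(r + 1)*(r^3 + 3*r^2 - 4) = (r - 2)*(r - 1)*(r + 1)*(r + 2)*(r^2 + r - 2) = (r - 2)*(r - 1)*(r + 1)*(r + 2)^2*(r - 1)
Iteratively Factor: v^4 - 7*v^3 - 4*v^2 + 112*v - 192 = (v - 3)*(v^3 - 4*v^2 - 16*v + 64) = (v - 3)*(v + 4)*(v^2 - 8*v + 16) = (v - 4)*(v - 3)*(v + 4)*(v - 4)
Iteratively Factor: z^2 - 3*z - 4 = (z + 1)*(z - 4)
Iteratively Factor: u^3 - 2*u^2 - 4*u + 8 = (u + 2)*(u^2 - 4*u + 4) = (u - 2)*(u + 2)*(u - 2)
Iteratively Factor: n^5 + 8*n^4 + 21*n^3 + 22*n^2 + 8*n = (n + 4)*(n^4 + 4*n^3 + 5*n^2 + 2*n) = (n + 1)*(n + 4)*(n^3 + 3*n^2 + 2*n) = (n + 1)*(n + 2)*(n + 4)*(n^2 + n) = (n + 1)^2*(n + 2)*(n + 4)*(n)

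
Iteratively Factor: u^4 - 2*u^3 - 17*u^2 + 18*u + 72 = (u + 3)*(u^3 - 5*u^2 - 2*u + 24) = (u - 4)*(u + 3)*(u^2 - u - 6) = (u - 4)*(u - 3)*(u + 3)*(u + 2)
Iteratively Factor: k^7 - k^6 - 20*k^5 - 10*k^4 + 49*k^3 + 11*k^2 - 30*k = (k)*(k^6 - k^5 - 20*k^4 - 10*k^3 + 49*k^2 + 11*k - 30) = k*(k - 1)*(k^5 - 20*k^3 - 30*k^2 + 19*k + 30) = k*(k - 1)*(k + 1)*(k^4 - k^3 - 19*k^2 - 11*k + 30) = k*(k - 1)*(k + 1)*(k + 2)*(k^3 - 3*k^2 - 13*k + 15) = k*(k - 5)*(k - 1)*(k + 1)*(k + 2)*(k^2 + 2*k - 3) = k*(k - 5)*(k - 1)*(k + 1)*(k + 2)*(k + 3)*(k - 1)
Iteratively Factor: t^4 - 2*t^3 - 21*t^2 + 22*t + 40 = (t - 5)*(t^3 + 3*t^2 - 6*t - 8) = (t - 5)*(t - 2)*(t^2 + 5*t + 4) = (t - 5)*(t - 2)*(t + 4)*(t + 1)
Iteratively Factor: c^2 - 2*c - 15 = (c + 3)*(c - 5)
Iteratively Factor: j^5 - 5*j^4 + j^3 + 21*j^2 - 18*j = (j + 2)*(j^4 - 7*j^3 + 15*j^2 - 9*j) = j*(j + 2)*(j^3 - 7*j^2 + 15*j - 9) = j*(j - 1)*(j + 2)*(j^2 - 6*j + 9) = j*(j - 3)*(j - 1)*(j + 2)*(j - 3)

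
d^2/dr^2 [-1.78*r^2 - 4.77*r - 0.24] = -3.56000000000000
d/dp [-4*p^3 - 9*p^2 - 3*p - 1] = -12*p^2 - 18*p - 3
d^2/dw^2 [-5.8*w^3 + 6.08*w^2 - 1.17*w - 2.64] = 12.16 - 34.8*w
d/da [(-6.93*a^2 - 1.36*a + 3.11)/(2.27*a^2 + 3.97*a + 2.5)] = (-24.4249*a^2 - 48.7694*a - 15.7467)/(5.1529*a^4 + 18.0238*a^3 + 27.1109*a^2 + 19.85*a + 6.25)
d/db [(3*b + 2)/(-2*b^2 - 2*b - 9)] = (6*b^2 + 8*b - 23)/(4*b^4 + 8*b^3 + 40*b^2 + 36*b + 81)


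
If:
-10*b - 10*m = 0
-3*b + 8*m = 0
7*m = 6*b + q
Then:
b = 0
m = 0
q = 0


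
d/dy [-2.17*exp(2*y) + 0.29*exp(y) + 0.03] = (0.29 - 4.34*exp(y))*exp(y)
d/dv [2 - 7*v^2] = -14*v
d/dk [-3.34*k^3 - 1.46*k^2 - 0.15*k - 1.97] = -10.02*k^2 - 2.92*k - 0.15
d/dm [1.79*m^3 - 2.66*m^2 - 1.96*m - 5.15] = 5.37*m^2 - 5.32*m - 1.96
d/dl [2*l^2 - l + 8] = 4*l - 1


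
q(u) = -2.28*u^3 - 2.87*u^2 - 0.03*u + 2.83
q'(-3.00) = -44.37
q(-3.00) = 38.65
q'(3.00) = -78.81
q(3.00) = -84.65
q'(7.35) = -411.73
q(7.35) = -1057.74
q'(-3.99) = -86.02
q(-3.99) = 102.09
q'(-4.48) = -111.60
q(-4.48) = 150.37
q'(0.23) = -1.71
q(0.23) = 2.64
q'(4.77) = -183.04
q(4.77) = -310.07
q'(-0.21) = 0.87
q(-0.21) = 2.73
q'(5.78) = -261.72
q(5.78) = -533.49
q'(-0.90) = -0.40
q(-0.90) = 2.19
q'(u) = -6.84*u^2 - 5.74*u - 0.03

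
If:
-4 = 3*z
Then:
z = -4/3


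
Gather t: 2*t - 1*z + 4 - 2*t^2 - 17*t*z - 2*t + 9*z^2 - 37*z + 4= -2*t^2 - 17*t*z + 9*z^2 - 38*z + 8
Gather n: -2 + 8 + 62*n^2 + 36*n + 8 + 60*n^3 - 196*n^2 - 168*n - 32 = 60*n^3 - 134*n^2 - 132*n - 18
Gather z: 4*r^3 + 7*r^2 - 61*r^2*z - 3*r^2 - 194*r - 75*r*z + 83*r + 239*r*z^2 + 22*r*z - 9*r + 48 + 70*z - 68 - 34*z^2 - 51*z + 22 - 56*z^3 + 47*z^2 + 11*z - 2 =4*r^3 + 4*r^2 - 120*r - 56*z^3 + z^2*(239*r + 13) + z*(-61*r^2 - 53*r + 30)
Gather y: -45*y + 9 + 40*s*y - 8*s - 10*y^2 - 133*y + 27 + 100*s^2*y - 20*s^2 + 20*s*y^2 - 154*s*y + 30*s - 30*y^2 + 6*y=-20*s^2 + 22*s + y^2*(20*s - 40) + y*(100*s^2 - 114*s - 172) + 36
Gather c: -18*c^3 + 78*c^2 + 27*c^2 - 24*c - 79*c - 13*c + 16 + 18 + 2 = -18*c^3 + 105*c^2 - 116*c + 36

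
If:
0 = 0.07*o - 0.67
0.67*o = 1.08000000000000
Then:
No Solution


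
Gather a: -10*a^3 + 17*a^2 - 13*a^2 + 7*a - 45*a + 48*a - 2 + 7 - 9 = -10*a^3 + 4*a^2 + 10*a - 4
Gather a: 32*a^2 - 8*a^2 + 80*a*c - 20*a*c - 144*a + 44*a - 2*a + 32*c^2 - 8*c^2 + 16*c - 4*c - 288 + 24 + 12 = 24*a^2 + a*(60*c - 102) + 24*c^2 + 12*c - 252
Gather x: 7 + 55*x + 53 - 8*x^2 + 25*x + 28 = -8*x^2 + 80*x + 88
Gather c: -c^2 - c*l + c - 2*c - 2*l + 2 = -c^2 + c*(-l - 1) - 2*l + 2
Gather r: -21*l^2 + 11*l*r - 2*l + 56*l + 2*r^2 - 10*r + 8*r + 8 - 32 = -21*l^2 + 54*l + 2*r^2 + r*(11*l - 2) - 24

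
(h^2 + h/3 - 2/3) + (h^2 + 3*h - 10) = 2*h^2 + 10*h/3 - 32/3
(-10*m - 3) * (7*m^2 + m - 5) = -70*m^3 - 31*m^2 + 47*m + 15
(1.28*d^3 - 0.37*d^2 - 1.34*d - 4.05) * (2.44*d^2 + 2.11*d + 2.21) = 3.1232*d^5 + 1.798*d^4 - 1.2215*d^3 - 13.5271*d^2 - 11.5069*d - 8.9505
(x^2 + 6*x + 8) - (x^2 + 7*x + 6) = 2 - x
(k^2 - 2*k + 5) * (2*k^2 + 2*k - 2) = 2*k^4 - 2*k^3 + 4*k^2 + 14*k - 10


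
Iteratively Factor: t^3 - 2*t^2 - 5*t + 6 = (t + 2)*(t^2 - 4*t + 3) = (t - 1)*(t + 2)*(t - 3)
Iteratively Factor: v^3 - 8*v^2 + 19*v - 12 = (v - 4)*(v^2 - 4*v + 3) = (v - 4)*(v - 3)*(v - 1)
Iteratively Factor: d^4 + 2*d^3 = (d + 2)*(d^3) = d*(d + 2)*(d^2) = d^2*(d + 2)*(d)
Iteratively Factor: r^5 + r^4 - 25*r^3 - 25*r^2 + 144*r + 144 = (r - 4)*(r^4 + 5*r^3 - 5*r^2 - 45*r - 36) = (r - 4)*(r + 4)*(r^3 + r^2 - 9*r - 9) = (r - 4)*(r - 3)*(r + 4)*(r^2 + 4*r + 3) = (r - 4)*(r - 3)*(r + 3)*(r + 4)*(r + 1)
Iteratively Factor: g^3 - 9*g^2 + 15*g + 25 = (g - 5)*(g^2 - 4*g - 5) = (g - 5)*(g + 1)*(g - 5)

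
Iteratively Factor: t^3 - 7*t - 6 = (t + 2)*(t^2 - 2*t - 3) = (t + 1)*(t + 2)*(t - 3)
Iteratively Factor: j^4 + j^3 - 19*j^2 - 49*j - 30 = (j + 3)*(j^3 - 2*j^2 - 13*j - 10) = (j + 1)*(j + 3)*(j^2 - 3*j - 10) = (j + 1)*(j + 2)*(j + 3)*(j - 5)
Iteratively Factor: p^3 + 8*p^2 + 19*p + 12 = (p + 3)*(p^2 + 5*p + 4) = (p + 1)*(p + 3)*(p + 4)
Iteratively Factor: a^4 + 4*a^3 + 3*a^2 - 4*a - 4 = (a - 1)*(a^3 + 5*a^2 + 8*a + 4) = (a - 1)*(a + 2)*(a^2 + 3*a + 2) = (a - 1)*(a + 1)*(a + 2)*(a + 2)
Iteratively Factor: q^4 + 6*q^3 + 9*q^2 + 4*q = (q + 1)*(q^3 + 5*q^2 + 4*q) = q*(q + 1)*(q^2 + 5*q + 4) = q*(q + 1)^2*(q + 4)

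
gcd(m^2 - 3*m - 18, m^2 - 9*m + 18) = m - 6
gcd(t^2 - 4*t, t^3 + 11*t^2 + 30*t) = t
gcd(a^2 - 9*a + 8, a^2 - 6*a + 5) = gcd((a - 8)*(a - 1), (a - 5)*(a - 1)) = a - 1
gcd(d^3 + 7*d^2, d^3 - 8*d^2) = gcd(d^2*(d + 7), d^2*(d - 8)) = d^2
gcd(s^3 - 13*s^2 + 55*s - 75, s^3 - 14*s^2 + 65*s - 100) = s^2 - 10*s + 25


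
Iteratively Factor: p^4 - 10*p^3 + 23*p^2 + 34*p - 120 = (p + 2)*(p^3 - 12*p^2 + 47*p - 60) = (p - 3)*(p + 2)*(p^2 - 9*p + 20) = (p - 4)*(p - 3)*(p + 2)*(p - 5)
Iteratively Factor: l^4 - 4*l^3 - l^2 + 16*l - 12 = (l + 2)*(l^3 - 6*l^2 + 11*l - 6) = (l - 2)*(l + 2)*(l^2 - 4*l + 3) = (l - 3)*(l - 2)*(l + 2)*(l - 1)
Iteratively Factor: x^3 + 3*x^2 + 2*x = (x + 2)*(x^2 + x) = (x + 1)*(x + 2)*(x)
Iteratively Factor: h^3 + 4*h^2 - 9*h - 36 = (h - 3)*(h^2 + 7*h + 12) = (h - 3)*(h + 3)*(h + 4)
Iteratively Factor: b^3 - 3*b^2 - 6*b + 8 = (b - 1)*(b^2 - 2*b - 8) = (b - 1)*(b + 2)*(b - 4)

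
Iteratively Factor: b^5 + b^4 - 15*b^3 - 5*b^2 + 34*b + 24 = (b + 1)*(b^4 - 15*b^2 + 10*b + 24) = (b - 2)*(b + 1)*(b^3 + 2*b^2 - 11*b - 12) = (b - 3)*(b - 2)*(b + 1)*(b^2 + 5*b + 4) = (b - 3)*(b - 2)*(b + 1)*(b + 4)*(b + 1)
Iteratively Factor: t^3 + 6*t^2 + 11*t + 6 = (t + 2)*(t^2 + 4*t + 3) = (t + 1)*(t + 2)*(t + 3)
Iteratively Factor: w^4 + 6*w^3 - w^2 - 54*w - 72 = (w + 4)*(w^3 + 2*w^2 - 9*w - 18) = (w + 3)*(w + 4)*(w^2 - w - 6) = (w + 2)*(w + 3)*(w + 4)*(w - 3)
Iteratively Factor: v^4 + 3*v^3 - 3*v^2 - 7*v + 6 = (v + 3)*(v^3 - 3*v + 2) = (v - 1)*(v + 3)*(v^2 + v - 2) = (v - 1)^2*(v + 3)*(v + 2)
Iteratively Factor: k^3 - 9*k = (k)*(k^2 - 9) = k*(k + 3)*(k - 3)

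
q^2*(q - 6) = q^3 - 6*q^2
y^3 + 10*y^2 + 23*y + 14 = (y + 1)*(y + 2)*(y + 7)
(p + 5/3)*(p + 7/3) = p^2 + 4*p + 35/9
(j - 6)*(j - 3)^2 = j^3 - 12*j^2 + 45*j - 54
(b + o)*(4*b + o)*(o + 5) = 4*b^2*o + 20*b^2 + 5*b*o^2 + 25*b*o + o^3 + 5*o^2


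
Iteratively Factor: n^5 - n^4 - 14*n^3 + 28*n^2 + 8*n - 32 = (n - 2)*(n^4 + n^3 - 12*n^2 + 4*n + 16) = (n - 2)*(n + 1)*(n^3 - 12*n + 16) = (n - 2)^2*(n + 1)*(n^2 + 2*n - 8) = (n - 2)^2*(n + 1)*(n + 4)*(n - 2)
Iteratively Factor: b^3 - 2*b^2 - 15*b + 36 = (b - 3)*(b^2 + b - 12) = (b - 3)^2*(b + 4)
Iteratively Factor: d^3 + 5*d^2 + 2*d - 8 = (d - 1)*(d^2 + 6*d + 8) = (d - 1)*(d + 4)*(d + 2)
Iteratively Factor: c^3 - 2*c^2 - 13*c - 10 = (c + 1)*(c^2 - 3*c - 10) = (c - 5)*(c + 1)*(c + 2)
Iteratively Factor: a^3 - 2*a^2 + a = (a)*(a^2 - 2*a + 1) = a*(a - 1)*(a - 1)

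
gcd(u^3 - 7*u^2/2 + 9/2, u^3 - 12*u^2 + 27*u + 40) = u + 1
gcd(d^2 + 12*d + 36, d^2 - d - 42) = d + 6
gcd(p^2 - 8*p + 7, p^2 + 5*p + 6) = 1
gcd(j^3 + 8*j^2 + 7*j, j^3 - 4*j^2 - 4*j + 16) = 1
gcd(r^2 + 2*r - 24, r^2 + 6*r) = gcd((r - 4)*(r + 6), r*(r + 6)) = r + 6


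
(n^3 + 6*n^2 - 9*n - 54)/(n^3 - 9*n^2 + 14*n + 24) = (n^3 + 6*n^2 - 9*n - 54)/(n^3 - 9*n^2 + 14*n + 24)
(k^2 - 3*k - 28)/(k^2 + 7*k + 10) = (k^2 - 3*k - 28)/(k^2 + 7*k + 10)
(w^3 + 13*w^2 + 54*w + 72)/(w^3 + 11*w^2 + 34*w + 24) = (w + 3)/(w + 1)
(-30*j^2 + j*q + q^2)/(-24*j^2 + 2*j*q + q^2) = (-5*j + q)/(-4*j + q)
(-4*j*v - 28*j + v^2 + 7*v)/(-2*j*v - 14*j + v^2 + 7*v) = (-4*j + v)/(-2*j + v)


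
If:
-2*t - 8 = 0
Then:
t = -4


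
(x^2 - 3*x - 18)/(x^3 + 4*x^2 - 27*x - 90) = (x - 6)/(x^2 + x - 30)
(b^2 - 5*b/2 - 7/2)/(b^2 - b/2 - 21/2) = (b + 1)/(b + 3)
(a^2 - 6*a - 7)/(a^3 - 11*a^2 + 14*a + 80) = (a^2 - 6*a - 7)/(a^3 - 11*a^2 + 14*a + 80)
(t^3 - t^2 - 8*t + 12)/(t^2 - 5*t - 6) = (-t^3 + t^2 + 8*t - 12)/(-t^2 + 5*t + 6)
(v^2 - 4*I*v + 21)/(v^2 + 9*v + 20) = (v^2 - 4*I*v + 21)/(v^2 + 9*v + 20)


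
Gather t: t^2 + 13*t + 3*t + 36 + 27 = t^2 + 16*t + 63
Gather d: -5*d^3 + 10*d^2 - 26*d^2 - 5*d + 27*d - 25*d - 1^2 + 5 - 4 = -5*d^3 - 16*d^2 - 3*d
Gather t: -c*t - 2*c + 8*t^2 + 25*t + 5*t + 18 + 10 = -2*c + 8*t^2 + t*(30 - c) + 28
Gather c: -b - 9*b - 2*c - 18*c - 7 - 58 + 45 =-10*b - 20*c - 20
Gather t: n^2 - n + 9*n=n^2 + 8*n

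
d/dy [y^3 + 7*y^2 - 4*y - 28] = 3*y^2 + 14*y - 4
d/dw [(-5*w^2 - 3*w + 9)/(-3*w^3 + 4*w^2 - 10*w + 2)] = (-15*w^4 - 18*w^3 + 143*w^2 - 92*w + 84)/(9*w^6 - 24*w^5 + 76*w^4 - 92*w^3 + 116*w^2 - 40*w + 4)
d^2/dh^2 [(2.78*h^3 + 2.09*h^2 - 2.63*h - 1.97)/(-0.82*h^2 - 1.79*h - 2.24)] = (2.07004000000002*h^3 - 35.898888*h^2 - 95.328876*h - 36.676902)/(0.551368*h^6 + 3.610788*h^5 + 12.400614*h^4 + 25.462571*h^3 + 33.874848*h^2 + 26.944512*h + 11.239424)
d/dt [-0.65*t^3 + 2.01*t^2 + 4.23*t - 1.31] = -1.95*t^2 + 4.02*t + 4.23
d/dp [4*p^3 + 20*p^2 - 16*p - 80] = 12*p^2 + 40*p - 16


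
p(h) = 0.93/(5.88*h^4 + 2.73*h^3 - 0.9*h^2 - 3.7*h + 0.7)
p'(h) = 0.93*(-23.52*h^3 - 8.19*h^2 + 1.8*h + 3.7)/(5.88*h^4 + 2.73*h^3 - 0.9*h^2 - 3.7*h + 0.7)^2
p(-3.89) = 0.00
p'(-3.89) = 0.00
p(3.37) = 0.00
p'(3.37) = -0.00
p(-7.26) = 0.00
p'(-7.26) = 0.00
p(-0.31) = 0.54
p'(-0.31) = 0.95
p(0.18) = 34.53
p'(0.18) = 4642.68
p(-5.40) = 0.00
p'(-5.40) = 0.00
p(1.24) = 0.07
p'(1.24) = -0.25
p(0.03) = 1.58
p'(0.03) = 10.07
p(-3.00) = 0.00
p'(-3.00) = 0.00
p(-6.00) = 0.00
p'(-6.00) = 0.00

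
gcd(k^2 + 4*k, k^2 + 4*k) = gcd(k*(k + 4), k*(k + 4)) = k^2 + 4*k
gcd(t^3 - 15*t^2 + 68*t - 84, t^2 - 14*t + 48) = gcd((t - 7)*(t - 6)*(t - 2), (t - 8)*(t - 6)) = t - 6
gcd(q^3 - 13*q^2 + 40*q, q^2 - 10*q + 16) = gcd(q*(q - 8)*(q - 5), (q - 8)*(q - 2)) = q - 8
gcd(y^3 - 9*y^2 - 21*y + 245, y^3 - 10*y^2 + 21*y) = y - 7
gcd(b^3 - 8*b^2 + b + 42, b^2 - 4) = b + 2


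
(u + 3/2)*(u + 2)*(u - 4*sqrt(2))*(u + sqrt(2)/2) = u^4 - 7*sqrt(2)*u^3/2 + 7*u^3/2 - 49*sqrt(2)*u^2/4 - u^2 - 21*sqrt(2)*u/2 - 14*u - 12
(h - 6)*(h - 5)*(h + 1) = h^3 - 10*h^2 + 19*h + 30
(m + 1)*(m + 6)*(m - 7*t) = m^3 - 7*m^2*t + 7*m^2 - 49*m*t + 6*m - 42*t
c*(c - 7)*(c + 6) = c^3 - c^2 - 42*c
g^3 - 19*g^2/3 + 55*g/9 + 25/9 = (g - 5)*(g - 5/3)*(g + 1/3)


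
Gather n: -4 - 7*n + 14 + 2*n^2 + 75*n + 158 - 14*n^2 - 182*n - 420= -12*n^2 - 114*n - 252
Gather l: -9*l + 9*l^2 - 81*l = 9*l^2 - 90*l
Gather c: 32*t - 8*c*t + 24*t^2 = -8*c*t + 24*t^2 + 32*t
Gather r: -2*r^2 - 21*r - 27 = -2*r^2 - 21*r - 27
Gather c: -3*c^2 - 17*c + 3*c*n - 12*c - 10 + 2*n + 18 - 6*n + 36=-3*c^2 + c*(3*n - 29) - 4*n + 44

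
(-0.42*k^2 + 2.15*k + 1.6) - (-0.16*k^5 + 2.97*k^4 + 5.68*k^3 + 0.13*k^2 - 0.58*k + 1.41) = 0.16*k^5 - 2.97*k^4 - 5.68*k^3 - 0.55*k^2 + 2.73*k + 0.19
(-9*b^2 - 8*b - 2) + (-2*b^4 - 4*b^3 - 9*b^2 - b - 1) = -2*b^4 - 4*b^3 - 18*b^2 - 9*b - 3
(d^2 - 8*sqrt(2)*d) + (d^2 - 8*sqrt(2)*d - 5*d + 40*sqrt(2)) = 2*d^2 - 16*sqrt(2)*d - 5*d + 40*sqrt(2)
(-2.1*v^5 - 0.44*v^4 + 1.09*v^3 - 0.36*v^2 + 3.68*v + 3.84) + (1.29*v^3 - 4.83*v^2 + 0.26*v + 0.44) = -2.1*v^5 - 0.44*v^4 + 2.38*v^3 - 5.19*v^2 + 3.94*v + 4.28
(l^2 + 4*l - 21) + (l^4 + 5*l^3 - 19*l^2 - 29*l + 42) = l^4 + 5*l^3 - 18*l^2 - 25*l + 21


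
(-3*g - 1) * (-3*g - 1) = 9*g^2 + 6*g + 1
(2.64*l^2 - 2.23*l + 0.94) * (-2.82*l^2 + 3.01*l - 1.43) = -7.4448*l^4 + 14.235*l^3 - 13.1383*l^2 + 6.0183*l - 1.3442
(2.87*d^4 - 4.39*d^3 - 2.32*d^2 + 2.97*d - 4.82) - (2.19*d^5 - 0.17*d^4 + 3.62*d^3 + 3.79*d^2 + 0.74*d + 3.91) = -2.19*d^5 + 3.04*d^4 - 8.01*d^3 - 6.11*d^2 + 2.23*d - 8.73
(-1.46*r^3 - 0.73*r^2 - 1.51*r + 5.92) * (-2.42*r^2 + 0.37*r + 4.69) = 3.5332*r^5 + 1.2264*r^4 - 3.4633*r^3 - 18.3088*r^2 - 4.8915*r + 27.7648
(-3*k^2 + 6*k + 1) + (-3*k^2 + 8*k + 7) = -6*k^2 + 14*k + 8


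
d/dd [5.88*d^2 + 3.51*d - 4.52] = 11.76*d + 3.51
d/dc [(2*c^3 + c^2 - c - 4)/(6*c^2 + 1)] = (12*c^4 + 12*c^2 + 50*c - 1)/(36*c^4 + 12*c^2 + 1)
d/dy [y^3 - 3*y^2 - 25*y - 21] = 3*y^2 - 6*y - 25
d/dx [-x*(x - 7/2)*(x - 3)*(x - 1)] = -4*x^3 + 45*x^2/2 - 34*x + 21/2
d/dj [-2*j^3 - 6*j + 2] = -6*j^2 - 6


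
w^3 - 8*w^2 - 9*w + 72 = (w - 8)*(w - 3)*(w + 3)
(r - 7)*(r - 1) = r^2 - 8*r + 7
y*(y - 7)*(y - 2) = y^3 - 9*y^2 + 14*y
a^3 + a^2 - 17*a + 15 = (a - 3)*(a - 1)*(a + 5)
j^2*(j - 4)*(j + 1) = j^4 - 3*j^3 - 4*j^2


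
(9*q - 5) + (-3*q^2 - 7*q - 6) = -3*q^2 + 2*q - 11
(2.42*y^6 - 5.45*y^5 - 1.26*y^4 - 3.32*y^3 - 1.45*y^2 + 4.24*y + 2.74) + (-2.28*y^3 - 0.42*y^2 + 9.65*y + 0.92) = 2.42*y^6 - 5.45*y^5 - 1.26*y^4 - 5.6*y^3 - 1.87*y^2 + 13.89*y + 3.66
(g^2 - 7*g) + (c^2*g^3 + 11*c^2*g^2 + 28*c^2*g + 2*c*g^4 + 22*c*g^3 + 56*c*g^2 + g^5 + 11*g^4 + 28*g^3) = c^2*g^3 + 11*c^2*g^2 + 28*c^2*g + 2*c*g^4 + 22*c*g^3 + 56*c*g^2 + g^5 + 11*g^4 + 28*g^3 + g^2 - 7*g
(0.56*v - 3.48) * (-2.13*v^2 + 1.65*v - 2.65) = -1.1928*v^3 + 8.3364*v^2 - 7.226*v + 9.222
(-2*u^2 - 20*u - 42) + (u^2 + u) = -u^2 - 19*u - 42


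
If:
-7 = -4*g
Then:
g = 7/4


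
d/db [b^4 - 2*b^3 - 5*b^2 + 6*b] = 4*b^3 - 6*b^2 - 10*b + 6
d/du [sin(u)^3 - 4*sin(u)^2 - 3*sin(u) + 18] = (3*sin(u)^2 - 8*sin(u) - 3)*cos(u)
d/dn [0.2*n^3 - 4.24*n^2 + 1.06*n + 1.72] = 0.6*n^2 - 8.48*n + 1.06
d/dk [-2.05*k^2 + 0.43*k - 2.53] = 0.43 - 4.1*k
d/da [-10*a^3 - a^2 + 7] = 2*a*(-15*a - 1)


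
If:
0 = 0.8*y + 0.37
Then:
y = -0.46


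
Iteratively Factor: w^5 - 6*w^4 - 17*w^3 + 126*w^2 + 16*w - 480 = (w - 3)*(w^4 - 3*w^3 - 26*w^2 + 48*w + 160) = (w - 4)*(w - 3)*(w^3 + w^2 - 22*w - 40) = (w - 4)*(w - 3)*(w + 2)*(w^2 - w - 20) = (w - 4)*(w - 3)*(w + 2)*(w + 4)*(w - 5)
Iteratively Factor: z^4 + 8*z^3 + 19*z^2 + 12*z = (z + 1)*(z^3 + 7*z^2 + 12*z) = (z + 1)*(z + 4)*(z^2 + 3*z) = z*(z + 1)*(z + 4)*(z + 3)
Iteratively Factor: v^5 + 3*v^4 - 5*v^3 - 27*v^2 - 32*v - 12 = (v + 2)*(v^4 + v^3 - 7*v^2 - 13*v - 6) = (v + 2)^2*(v^3 - v^2 - 5*v - 3) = (v + 1)*(v + 2)^2*(v^2 - 2*v - 3) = (v - 3)*(v + 1)*(v + 2)^2*(v + 1)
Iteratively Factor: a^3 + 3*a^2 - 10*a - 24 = (a + 2)*(a^2 + a - 12) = (a + 2)*(a + 4)*(a - 3)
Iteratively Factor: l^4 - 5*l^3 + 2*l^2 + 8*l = (l - 4)*(l^3 - l^2 - 2*l) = (l - 4)*(l + 1)*(l^2 - 2*l) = l*(l - 4)*(l + 1)*(l - 2)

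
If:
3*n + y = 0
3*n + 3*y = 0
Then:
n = 0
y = 0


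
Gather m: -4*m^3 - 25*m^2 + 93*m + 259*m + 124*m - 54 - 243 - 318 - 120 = -4*m^3 - 25*m^2 + 476*m - 735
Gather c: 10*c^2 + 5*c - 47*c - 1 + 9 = 10*c^2 - 42*c + 8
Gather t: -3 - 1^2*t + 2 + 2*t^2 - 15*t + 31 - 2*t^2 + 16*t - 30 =0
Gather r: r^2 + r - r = r^2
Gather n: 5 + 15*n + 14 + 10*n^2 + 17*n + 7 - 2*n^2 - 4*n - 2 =8*n^2 + 28*n + 24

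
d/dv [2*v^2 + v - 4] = 4*v + 1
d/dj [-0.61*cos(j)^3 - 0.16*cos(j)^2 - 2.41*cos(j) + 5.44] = (1.83*cos(j)^2 + 0.32*cos(j) + 2.41)*sin(j)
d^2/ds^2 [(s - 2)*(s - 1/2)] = 2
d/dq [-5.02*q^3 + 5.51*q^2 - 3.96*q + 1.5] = -15.06*q^2 + 11.02*q - 3.96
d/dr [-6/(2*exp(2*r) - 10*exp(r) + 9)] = (24*exp(r) - 60)*exp(r)/(2*exp(2*r) - 10*exp(r) + 9)^2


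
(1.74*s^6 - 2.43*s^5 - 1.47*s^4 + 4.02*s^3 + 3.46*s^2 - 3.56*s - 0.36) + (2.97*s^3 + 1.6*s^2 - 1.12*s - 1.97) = 1.74*s^6 - 2.43*s^5 - 1.47*s^4 + 6.99*s^3 + 5.06*s^2 - 4.68*s - 2.33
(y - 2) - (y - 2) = 0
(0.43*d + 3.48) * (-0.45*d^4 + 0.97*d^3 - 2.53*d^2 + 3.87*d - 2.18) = -0.1935*d^5 - 1.1489*d^4 + 2.2877*d^3 - 7.1403*d^2 + 12.5302*d - 7.5864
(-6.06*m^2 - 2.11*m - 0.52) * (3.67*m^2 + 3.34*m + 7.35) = -22.2402*m^4 - 27.9841*m^3 - 53.4968*m^2 - 17.2453*m - 3.822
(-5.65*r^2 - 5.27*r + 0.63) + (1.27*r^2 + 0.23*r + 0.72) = -4.38*r^2 - 5.04*r + 1.35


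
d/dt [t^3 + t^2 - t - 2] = 3*t^2 + 2*t - 1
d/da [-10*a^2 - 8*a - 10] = -20*a - 8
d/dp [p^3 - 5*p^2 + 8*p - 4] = 3*p^2 - 10*p + 8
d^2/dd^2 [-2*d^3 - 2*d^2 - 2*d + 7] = -12*d - 4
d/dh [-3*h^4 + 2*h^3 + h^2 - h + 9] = -12*h^3 + 6*h^2 + 2*h - 1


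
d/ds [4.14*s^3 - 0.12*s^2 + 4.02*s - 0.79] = 12.42*s^2 - 0.24*s + 4.02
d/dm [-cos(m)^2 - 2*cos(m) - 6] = 2*(cos(m) + 1)*sin(m)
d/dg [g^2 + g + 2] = 2*g + 1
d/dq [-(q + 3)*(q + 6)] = -2*q - 9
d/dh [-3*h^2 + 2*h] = 2 - 6*h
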